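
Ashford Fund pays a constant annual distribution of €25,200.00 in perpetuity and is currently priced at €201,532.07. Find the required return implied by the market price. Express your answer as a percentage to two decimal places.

P = C/r ⇒ r = C/P = €25,200.00/€201,532.07 = 0.125042

12.50%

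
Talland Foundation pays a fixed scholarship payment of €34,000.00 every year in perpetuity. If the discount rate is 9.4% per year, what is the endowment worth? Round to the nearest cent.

€361702.13

Level perpetuity: PV = C / r = €34,000.00 / 0.094 = €361,702.13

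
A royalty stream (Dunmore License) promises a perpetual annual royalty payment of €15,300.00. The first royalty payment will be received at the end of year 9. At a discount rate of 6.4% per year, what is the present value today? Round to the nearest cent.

€145538.68

Value at end of year 8: C / r = €15,300.00 / 0.064 = €239,062.5000
Discount to today: PV = €239,062.5000 / (1 + 0.064)^8 = €239,062.5000 / 1.642605 = €145,538.68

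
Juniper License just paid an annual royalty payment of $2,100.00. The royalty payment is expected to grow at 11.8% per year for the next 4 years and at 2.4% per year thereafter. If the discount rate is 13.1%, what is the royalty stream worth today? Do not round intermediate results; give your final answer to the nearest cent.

$27350.38

D_1 = 2347.80000
D_2 = 2624.84040
D_3 = 2934.57157
D_4 = 3280.85101
Terminal value at year 4: TV = D_4×(1+g_2)/(r−g_2) = 3359.59144/0.107 = 31398.05081
P_0 = D_1/(1+r)^1 + D_2/(1+r)^2 + D_3/(1+r)^3 + D_4/(1+r)^4 + TV/(1+r)^4
    = 2075.86207 + 2052.00159 + 2028.41536 + 2005.10024 + 19188.99670 = 27350.37596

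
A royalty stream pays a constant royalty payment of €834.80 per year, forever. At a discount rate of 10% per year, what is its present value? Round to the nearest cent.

€8348.00

Level perpetuity: PV = C / r = €834.80 / 0.1 = €8,348.00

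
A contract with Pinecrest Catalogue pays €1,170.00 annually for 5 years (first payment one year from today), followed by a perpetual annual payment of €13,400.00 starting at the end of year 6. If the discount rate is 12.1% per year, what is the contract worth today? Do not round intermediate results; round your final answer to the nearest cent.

€66766.39

PV of 5-year annuity: €1,170.00 × [1 − (1+0.121)^−5] / 0.121 = 4207.16073
Perpetuity value at year 5: €13,400.00 / 0.121 = 110743.80165
PV of perpetuity: 110743.80165 / (1+0.121)^5 = 62559.22574
Total PV = 4207.16073 + 62559.22574 = 66766.38647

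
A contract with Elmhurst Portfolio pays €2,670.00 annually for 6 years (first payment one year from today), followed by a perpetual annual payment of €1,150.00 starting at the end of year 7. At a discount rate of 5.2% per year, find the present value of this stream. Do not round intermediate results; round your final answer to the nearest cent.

€29781.34

PV of 6-year annuity: €2,670.00 × [1 − (1+0.052)^−6] / 0.052 = 13465.84783
Perpetuity value at year 6: €1,150.00 / 0.052 = 22115.38462
PV of perpetuity: 22115.38462 / (1+0.052)^6 = 16315.48761
Total PV = 13465.84783 + 16315.48761 = 29781.33544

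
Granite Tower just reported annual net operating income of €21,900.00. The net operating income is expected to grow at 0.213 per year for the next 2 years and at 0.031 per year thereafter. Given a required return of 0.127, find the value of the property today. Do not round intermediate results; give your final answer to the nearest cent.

D_1 = 26564.70000
D_2 = 32222.98110
Terminal value at year 2: TV = D_2×(1+g_2)/(r−g_2) = 33221.89351/0.096 = 346061.39077
P_0 = D_1/(1+r)^1 + D_2/(1+r)^2 + TV/(1+r)^2
    = 23571.16238 + 25369.84913 + 272461.60884 = 321402.62034

€321402.62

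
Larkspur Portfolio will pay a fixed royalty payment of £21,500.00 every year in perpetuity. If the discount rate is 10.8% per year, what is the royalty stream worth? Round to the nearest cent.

Level perpetuity: PV = C / r = £21,500.00 / 0.108 = £199,074.07

£199074.07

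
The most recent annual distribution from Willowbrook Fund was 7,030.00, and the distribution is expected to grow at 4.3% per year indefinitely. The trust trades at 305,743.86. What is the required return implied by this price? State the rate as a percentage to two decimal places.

6.70%

D₁ = 7,030.00 × 1.043 = 7,332.2900
P = D₁/(r − g) ⇒ r = D₁/P + g = 7,332.2900/305,743.86 + 0.043 = 0.023982 + 0.043 = 0.066982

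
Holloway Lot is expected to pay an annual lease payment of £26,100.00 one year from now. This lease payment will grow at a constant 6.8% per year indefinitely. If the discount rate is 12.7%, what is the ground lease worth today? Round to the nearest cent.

£442372.88

Growing perpetuity: P = D₁ / (r − g) = £26,100.0000 / (0.127 − 0.068) = £442,372.88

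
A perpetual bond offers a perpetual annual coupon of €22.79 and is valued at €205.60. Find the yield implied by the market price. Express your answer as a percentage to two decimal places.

P = C/r ⇒ r = C/P = €22.79/€205.60 = 0.110846

11.08%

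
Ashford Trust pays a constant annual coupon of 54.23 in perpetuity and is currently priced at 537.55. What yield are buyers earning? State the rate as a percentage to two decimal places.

P = C/r ⇒ r = C/P = 54.23/537.55 = 0.100884

10.09%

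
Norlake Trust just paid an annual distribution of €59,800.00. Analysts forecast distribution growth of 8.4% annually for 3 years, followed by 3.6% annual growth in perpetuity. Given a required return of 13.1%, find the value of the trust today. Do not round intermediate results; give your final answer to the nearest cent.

D_1 = 64823.20000
D_2 = 70268.34880
D_3 = 76170.89010
Terminal value at year 3: TV = D_3×(1+g_2)/(r−g_2) = 78913.04214/0.095 = 830663.60150
P_0 = D_1/(1+r)^1 + D_2/(1+r)^2 + D_3/(1+r)^3 + TV/(1+r)^3
    = 57314.94253 + 54933.15447 + 52650.34433 + 574165.86031 = 739064.30164

€739064.30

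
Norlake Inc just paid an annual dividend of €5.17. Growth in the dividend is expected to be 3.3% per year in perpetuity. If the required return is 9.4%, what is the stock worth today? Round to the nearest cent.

D₁ = D₀ × (1 + g) = €5.17 × 1.033 = €5.3406
Growing perpetuity: P = D₁ / (r − g) = €5.3406 / (0.094 − 0.033) = €87.55

€87.55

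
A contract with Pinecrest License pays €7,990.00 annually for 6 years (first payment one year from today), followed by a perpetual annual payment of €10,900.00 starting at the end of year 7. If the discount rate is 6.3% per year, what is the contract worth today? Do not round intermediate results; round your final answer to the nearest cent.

€158840.35

PV of 6-year annuity: €7,990.00 × [1 − (1+0.063)^−6] / 0.063 = 38921.80063
Perpetuity value at year 6: €10,900.00 / 0.063 = 173015.87302
PV of perpetuity: 173015.87302 / (1+0.063)^6 = 119918.54800
Total PV = 38921.80063 + 119918.54800 = 158840.34863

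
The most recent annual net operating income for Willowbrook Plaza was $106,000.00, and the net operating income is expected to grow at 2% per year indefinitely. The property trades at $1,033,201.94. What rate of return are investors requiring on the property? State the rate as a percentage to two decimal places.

D₁ = $106,000.00 × 1.02 = $108,120.0000
P = D₁/(r − g) ⇒ r = D₁/P + g = $108,120.0000/$1,033,201.94 + 0.02 = 0.104646 + 0.02 = 0.124646

12.46%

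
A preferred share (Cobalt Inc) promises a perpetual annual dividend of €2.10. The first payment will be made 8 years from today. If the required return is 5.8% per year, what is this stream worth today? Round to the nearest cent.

Value at end of year 7: C / r = €2.10 / 0.058 = €36.2069
Discount to today: PV = €36.2069 / (1 + 0.058)^7 = €36.2069 / 1.483883 = €24.40

€24.40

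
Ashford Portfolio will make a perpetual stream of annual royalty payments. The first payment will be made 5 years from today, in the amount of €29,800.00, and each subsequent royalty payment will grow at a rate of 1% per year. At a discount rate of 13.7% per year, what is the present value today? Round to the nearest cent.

Value at end of year 4: C₁ / (r − g) = €29,800.00 / (0.137 − 0.01) = €234,645.6693
Discount to today: PV = €234,645.6693 / (1 + 0.137)^4 = €234,645.6693 / 1.671252 = €140,401.16

€140401.16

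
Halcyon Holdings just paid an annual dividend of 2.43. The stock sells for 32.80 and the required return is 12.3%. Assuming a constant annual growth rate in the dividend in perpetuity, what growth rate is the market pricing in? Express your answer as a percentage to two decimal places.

4.55%

P = D₀(1+g)/(r−g) ⇒ P(r−g) = D₀(1+g) ⇒ g(P+D₀) = P·r − D₀
g = (P·r − D₀)/(P + D₀) = (32.80×0.123 − 2.43) / (32.80 + 2.43) = 0.045541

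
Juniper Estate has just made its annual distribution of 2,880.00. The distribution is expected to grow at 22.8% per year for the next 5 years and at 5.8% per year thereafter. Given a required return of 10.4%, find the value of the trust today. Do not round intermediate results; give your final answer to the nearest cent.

132831.85

D_1 = 3536.64000
D_2 = 4342.99392
D_3 = 5333.19653
D_4 = 6549.16534
D_5 = 8042.37504
Terminal value at year 5: TV = D_5×(1+g_2)/(r−g_2) = 8508.83279/0.046 = 184974.62596
P_0 = D_1/(1+r)^1 + D_2/(1+r)^2 + D_3/(1+r)^3 + D_4/(1+r)^4 + D_5/(1+r)^5 + TV/(1+r)^5
    = 3203.47826 + 3563.28922 + 3963.51374 + 4408.69101 + 4903.87007 + 112789.01160 = 132831.85390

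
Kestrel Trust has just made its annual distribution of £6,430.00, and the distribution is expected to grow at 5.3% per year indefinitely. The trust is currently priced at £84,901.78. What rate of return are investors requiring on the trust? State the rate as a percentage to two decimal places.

13.27%

D₁ = £6,430.00 × 1.053 = £6,770.7900
P = D₁/(r − g) ⇒ r = D₁/P + g = £6,770.7900/£84,901.78 + 0.053 = 0.079749 + 0.053 = 0.132749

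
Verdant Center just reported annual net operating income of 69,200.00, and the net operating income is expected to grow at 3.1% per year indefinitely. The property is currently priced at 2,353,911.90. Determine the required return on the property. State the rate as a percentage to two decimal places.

D₁ = 69,200.00 × 1.031 = 71,345.2000
P = D₁/(r − g) ⇒ r = D₁/P + g = 71,345.2000/2,353,911.90 + 0.031 = 0.030309 + 0.031 = 0.061309

6.13%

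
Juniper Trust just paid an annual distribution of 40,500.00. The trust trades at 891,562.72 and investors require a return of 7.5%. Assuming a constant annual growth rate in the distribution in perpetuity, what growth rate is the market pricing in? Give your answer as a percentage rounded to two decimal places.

2.83%

P = D₀(1+g)/(r−g) ⇒ P(r−g) = D₀(1+g) ⇒ g(P+D₀) = P·r − D₀
g = (P·r − D₀)/(P + D₀) = (891,562.72×0.075 − 40,500.00) / (891,562.72 + 40,500.00) = 0.028289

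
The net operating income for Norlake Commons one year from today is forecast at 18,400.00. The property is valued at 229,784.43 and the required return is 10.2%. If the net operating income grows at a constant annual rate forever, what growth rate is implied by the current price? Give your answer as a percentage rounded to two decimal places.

P = D₁/(r−g) ⇒ g = r − D₁/P = 0.102 − 18,400.00/229,784.43 = 0.021925

2.19%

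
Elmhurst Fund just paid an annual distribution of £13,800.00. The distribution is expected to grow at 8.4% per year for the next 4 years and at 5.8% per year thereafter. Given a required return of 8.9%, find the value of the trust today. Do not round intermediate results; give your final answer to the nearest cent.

D_1 = 14959.20000
D_2 = 16215.77280
D_3 = 17577.89772
D_4 = 19054.44112
Terminal value at year 4: TV = D_4×(1+g_2)/(r−g_2) = 20159.59871/0.031 = 650309.63576
P_0 = D_1/(1+r)^1 + D_2/(1+r)^2 + D_3/(1+r)^3 + D_4/(1+r)^4 + TV/(1+r)^4
    = 13736.63912 + 13673.56915 + 13610.78876 + 13548.29662 + 462390.25225 = 516959.54589

£516959.55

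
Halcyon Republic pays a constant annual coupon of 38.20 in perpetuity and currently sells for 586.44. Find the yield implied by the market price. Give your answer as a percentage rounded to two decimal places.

P = C/r ⇒ r = C/P = 38.20/586.44 = 0.065139

6.51%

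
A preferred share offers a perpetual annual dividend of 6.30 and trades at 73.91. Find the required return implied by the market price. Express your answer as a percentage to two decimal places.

P = C/r ⇒ r = C/P = 6.30/73.91 = 0.085239

8.52%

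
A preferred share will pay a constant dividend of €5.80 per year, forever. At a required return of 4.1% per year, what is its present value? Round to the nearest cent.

Level perpetuity: PV = C / r = €5.80 / 0.041 = €141.46

€141.46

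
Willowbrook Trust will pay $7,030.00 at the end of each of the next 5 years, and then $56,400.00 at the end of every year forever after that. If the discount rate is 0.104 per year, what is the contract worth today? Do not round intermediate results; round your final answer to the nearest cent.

PV of 5-year annuity: $7,030.00 × [1 − (1+0.104)^−5] / 0.104 = 26379.13102
Perpetuity value at year 5: $56,400.00 / 0.104 = 542307.69231
PV of perpetuity: 542307.69231 / (1+0.104)^5 = 330674.26562
Total PV = 26379.13102 + 330674.26562 = 357053.39664

$357053.40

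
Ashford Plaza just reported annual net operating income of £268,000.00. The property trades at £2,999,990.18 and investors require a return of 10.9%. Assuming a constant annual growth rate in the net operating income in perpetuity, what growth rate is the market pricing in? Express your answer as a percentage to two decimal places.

P = D₀(1+g)/(r−g) ⇒ P(r−g) = D₀(1+g) ⇒ g(P+D₀) = P·r − D₀
g = (P·r − D₀)/(P + D₀) = (£2,999,990.18×0.109 − £268,000.00) / (£2,999,990.18 + £268,000.00) = 0.018054

1.81%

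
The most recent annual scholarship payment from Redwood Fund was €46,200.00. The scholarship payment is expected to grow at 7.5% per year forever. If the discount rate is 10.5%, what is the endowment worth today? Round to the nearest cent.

€1655500.00

D₁ = D₀ × (1 + g) = €46,200.00 × 1.075 = €49,665.0000
Growing perpetuity: P = D₁ / (r − g) = €49,665.0000 / (0.105 − 0.075) = €1,655,500.00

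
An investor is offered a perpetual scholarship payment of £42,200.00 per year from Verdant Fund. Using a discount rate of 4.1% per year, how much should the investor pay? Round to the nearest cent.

Level perpetuity: PV = C / r = £42,200.00 / 0.041 = £1,029,268.29

£1029268.29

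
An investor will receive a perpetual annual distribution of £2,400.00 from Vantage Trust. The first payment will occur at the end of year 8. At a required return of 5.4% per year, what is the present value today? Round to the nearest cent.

Value at end of year 7: C / r = £2,400.00 / 0.054 = £44,444.4444
Discount to today: PV = £44,444.4444 / (1 + 0.054)^7 = £44,444.4444 / 1.445055 = £30,756.24

£30756.24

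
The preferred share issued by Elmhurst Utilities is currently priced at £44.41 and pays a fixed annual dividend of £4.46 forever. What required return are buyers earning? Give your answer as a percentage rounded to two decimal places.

P = C/r ⇒ r = C/P = £4.46/£44.41 = 0.100428

10.04%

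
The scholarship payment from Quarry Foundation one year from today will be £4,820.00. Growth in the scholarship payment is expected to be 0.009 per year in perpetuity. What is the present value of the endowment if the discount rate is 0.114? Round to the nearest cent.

Growing perpetuity: P = D₁ / (r − g) = £4,820.0000 / (0.114 − 0.009) = £45,904.76

£45904.76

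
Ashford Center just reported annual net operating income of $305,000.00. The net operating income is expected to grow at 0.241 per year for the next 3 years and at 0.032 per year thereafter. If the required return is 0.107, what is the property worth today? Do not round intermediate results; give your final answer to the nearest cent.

$7067701.60

D_1 = 378505.00000
D_2 = 469724.70500
D_3 = 582928.35891
Terminal value at year 3: TV = D_3×(1+g_2)/(r−g_2) = 601582.06639/0.075 = 8021094.21853
P_0 = D_1/(1+r)^1 + D_2/(1+r)^2 + D_3/(1+r)^3 + TV/(1+r)^3
    = 341919.60253 + 383308.24457 + 429706.89387 + 5912766.85962 = 7067701.60058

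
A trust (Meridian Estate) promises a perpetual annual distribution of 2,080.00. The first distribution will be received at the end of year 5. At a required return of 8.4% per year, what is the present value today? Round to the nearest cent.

17933.58

Value at end of year 4: C / r = 2,080.00 / 0.084 = 24,761.9048
Discount to today: PV = 24,761.9048 / (1 + 0.084)^4 = 24,761.9048 / 1.380757 = 17,933.58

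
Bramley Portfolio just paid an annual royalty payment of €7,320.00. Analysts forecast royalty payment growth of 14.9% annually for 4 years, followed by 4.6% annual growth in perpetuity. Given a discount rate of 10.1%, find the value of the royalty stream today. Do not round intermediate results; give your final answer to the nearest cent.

D_1 = 8410.68000
D_2 = 9663.87132
D_3 = 11103.78815
D_4 = 12758.25258
Terminal value at year 4: TV = D_4×(1+g_2)/(r−g_2) = 13345.13220/0.055 = 242638.76726
P_0 = D_1/(1+r)^1 + D_2/(1+r)^2 + D_3/(1+r)^3 + D_4/(1+r)^4 + TV/(1+r)^4
    = 7639.12807 + 7972.16907 + 8319.72958 + 8682.44258 + 165124.27164 = 197737.74093

€197737.74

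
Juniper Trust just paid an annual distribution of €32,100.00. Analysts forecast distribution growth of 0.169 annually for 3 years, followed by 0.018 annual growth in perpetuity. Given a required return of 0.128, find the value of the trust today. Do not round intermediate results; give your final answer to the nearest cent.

D_1 = 37524.90000
D_2 = 43866.60810
D_3 = 51280.06487
Terminal value at year 3: TV = D_3×(1+g_2)/(r−g_2) = 52203.10604/0.11 = 474573.69124
P_0 = D_1/(1+r)^1 + D_2/(1+r)^2 + D_3/(1+r)^3 + TV/(1+r)^3
    = 33266.75532 + 34475.91930 + 35729.03339 + 330655.96352 = 434127.67152

€434127.67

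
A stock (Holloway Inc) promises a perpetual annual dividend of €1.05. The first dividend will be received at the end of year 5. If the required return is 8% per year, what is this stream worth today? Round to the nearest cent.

Value at end of year 4: C / r = €1.05 / 0.08 = €13.1250
Discount to today: PV = €13.1250 / (1 + 0.08)^4 = €13.1250 / 1.360489 = €9.65

€9.65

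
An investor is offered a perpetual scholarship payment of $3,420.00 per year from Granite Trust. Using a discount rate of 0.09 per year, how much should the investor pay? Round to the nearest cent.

$38000.00

Level perpetuity: PV = C / r = $3,420.00 / 0.09 = $38,000.00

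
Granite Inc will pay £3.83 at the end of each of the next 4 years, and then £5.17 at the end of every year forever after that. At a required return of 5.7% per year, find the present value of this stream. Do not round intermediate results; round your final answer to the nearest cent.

£86.03

PV of 4-year annuity: £3.83 × [1 − (1+0.057)^−4] / 0.057 = 13.36303
Perpetuity value at year 4: £5.17 / 0.057 = 90.70175
PV of perpetuity: 90.70175 / (1+0.057)^4 = 72.66340
Total PV = 13.36303 + 72.66340 = 86.02644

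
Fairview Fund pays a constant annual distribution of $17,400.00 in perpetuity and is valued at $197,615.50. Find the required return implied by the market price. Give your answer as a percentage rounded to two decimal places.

8.80%

P = C/r ⇒ r = C/P = $17,400.00/$197,615.50 = 0.088050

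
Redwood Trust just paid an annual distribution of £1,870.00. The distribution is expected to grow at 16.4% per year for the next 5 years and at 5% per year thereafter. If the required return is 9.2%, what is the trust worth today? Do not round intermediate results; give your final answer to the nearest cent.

£75703.22

D_1 = 2176.68000
D_2 = 2533.65552
D_3 = 2949.17503
D_4 = 3432.83973
D_5 = 3995.82545
Terminal value at year 5: TV = D_5×(1+g_2)/(r−g_2) = 4195.61672/0.042 = 99895.63613
P_0 = D_1/(1+r)^1 + D_2/(1+r)^2 + D_3/(1+r)^3 + D_4/(1+r)^4 + D_5/(1+r)^5 + TV/(1+r)^5
    = 1993.29670 + 2124.72286 + 2264.81448 + 2414.14290 + 2573.31716 + 64332.92903 = 75703.22313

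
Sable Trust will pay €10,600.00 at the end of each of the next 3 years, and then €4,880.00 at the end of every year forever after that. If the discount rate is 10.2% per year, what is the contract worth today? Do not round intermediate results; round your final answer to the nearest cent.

€62017.99

PV of 3-year annuity: €10,600.00 × [1 − (1+0.102)^−3] / 0.102 = 26268.09099
Perpetuity value at year 3: €4,880.00 / 0.102 = 47843.13725
PV of perpetuity: 47843.13725 / (1+0.102)^3 = 35749.90291
Total PV = 26268.09099 + 35749.90291 = 62017.99390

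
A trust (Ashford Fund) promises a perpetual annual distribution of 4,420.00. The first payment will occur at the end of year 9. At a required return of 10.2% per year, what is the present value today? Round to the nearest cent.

19923.67

Value at end of year 8: C / r = 4,420.00 / 0.102 = 43,333.3333
Discount to today: PV = 43,333.3333 / (1 + 0.102)^8 = 43,333.3333 / 2.174967 = 19,923.67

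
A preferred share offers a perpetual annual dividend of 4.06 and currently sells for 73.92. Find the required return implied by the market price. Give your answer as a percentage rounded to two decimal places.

P = C/r ⇒ r = C/P = 4.06/73.92 = 0.054924

5.49%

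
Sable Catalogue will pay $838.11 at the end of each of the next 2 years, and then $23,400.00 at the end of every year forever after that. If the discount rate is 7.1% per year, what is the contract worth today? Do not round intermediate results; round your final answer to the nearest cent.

PV of 2-year annuity: $838.11 × [1 − (1+0.071)^−2] / 0.071 = 1513.22037
Perpetuity value at year 2: $23,400.00 / 0.071 = 329577.46479
PV of perpetuity: 329577.46479 / (1+0.071)^2 = 287328.40830
Total PV = 1513.22037 + 287328.40830 = 288841.62868

$288841.63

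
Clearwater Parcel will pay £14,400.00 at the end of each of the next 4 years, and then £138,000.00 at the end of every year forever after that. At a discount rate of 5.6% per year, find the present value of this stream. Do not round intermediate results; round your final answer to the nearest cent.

PV of 4-year annuity: £14,400.00 × [1 − (1+0.056)^−4] / 0.056 = 50357.97138
Perpetuity value at year 4: £138,000.00 / 0.056 = 2464285.71429
PV of perpetuity: 2464285.71429 / (1+0.056)^4 = 1981688.48853
Total PV = 50357.97138 + 1981688.48853 = 2032046.45991

£2032046.46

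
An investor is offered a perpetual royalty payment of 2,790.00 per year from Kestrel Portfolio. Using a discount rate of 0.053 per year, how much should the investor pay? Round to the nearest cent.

Level perpetuity: PV = C / r = 2,790.00 / 0.053 = 52,641.51

52641.51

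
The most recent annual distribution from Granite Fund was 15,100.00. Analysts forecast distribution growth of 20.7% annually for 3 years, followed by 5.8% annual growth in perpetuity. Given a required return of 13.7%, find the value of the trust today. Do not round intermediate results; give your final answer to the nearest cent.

D_1 = 18225.70000
D_2 = 21998.41990
D_3 = 26552.09282
Terminal value at year 3: TV = D_3×(1+g_2)/(r−g_2) = 28092.11420/0.079 = 355596.38231
P_0 = D_1/(1+r)^1 + D_2/(1+r)^2 + D_3/(1+r)^3 + TV/(1+r)^3
    = 16029.63940 + 17016.51254 + 18064.14304 + 241922.32071 = 293032.61569

293032.62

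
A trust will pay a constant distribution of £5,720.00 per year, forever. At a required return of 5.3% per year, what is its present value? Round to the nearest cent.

£107924.53

Level perpetuity: PV = C / r = £5,720.00 / 0.053 = £107,924.53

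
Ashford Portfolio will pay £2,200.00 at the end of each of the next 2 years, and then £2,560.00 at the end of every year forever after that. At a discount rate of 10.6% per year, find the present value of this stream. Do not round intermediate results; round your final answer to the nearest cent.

£23531.14

PV of 2-year annuity: £2,200.00 × [1 − (1+0.106)^−2] / 0.106 = 3787.65831
Perpetuity value at year 2: £2,560.00 / 0.106 = 24150.94340
PV of perpetuity: 24150.94340 / (1+0.106)^2 = 19743.48645
Total PV = 3787.65831 + 19743.48645 = 23531.14476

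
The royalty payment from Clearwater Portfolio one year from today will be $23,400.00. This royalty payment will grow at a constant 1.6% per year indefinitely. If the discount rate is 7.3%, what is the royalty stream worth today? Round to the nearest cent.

Growing perpetuity: P = D₁ / (r − g) = $23,400.0000 / (0.073 − 0.016) = $410,526.32

$410526.32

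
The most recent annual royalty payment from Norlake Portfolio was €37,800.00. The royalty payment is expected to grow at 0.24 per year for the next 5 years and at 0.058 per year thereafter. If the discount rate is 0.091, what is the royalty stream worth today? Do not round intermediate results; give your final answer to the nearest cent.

D_1 = 46872.00000
D_2 = 58121.28000
D_3 = 72070.38720
D_4 = 89367.28013
D_5 = 110815.42736
Terminal value at year 5: TV = D_5×(1+g_2)/(r−g_2) = 117242.72215/0.033 = 3552809.76199
P_0 = D_1/(1+r)^1 + D_2/(1+r)^2 + D_3/(1+r)^3 + D_4/(1+r)^4 + D_5/(1+r)^5 + TV/(1+r)^5
    = 42962.41980 + 48829.88135 + 55498.67358 + 63078.23578 + 71692.95359 + 2298519.54230 = 2580581.70639

€2580581.71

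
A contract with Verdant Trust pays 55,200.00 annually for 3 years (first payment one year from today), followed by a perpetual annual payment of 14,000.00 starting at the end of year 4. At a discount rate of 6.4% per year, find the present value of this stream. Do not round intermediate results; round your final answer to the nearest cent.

PV of 3-year annuity: 55,200.00 × [1 − (1+0.064)^−3] / 0.064 = 146465.05177
Perpetuity value at year 3: 14,000.00 / 0.064 = 218750.00000
PV of perpetuity: 218750.00000 / (1+0.064)^3 = 181603.06658
Total PV = 146465.05177 + 181603.06658 = 328068.11835

328068.12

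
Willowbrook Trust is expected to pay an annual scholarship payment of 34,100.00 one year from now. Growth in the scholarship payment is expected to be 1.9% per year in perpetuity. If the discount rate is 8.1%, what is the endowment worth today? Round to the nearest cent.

Growing perpetuity: P = D₁ / (r − g) = 34,100.0000 / (0.081 − 0.019) = 550,000.00

550000.00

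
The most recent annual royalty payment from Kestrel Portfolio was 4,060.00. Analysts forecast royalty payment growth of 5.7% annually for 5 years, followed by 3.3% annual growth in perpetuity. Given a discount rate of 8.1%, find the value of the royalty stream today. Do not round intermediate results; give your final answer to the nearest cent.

D_1 = 4291.42000
D_2 = 4536.03094
D_3 = 4794.58470
D_4 = 5067.87603
D_5 = 5356.74497
Terminal value at year 5: TV = D_5×(1+g_2)/(r−g_2) = 5533.51755/0.048 = 115281.61561
P_0 = D_1/(1+r)^1 + D_2/(1+r)^2 + D_3/(1+r)^3 + D_4/(1+r)^4 + D_5/(1+r)^5 + TV/(1+r)^5
    = 3969.86124 + 3881.72371 + 3795.54298 + 3711.27561 + 3628.87911 + 78096.50246 = 97083.78510

97083.79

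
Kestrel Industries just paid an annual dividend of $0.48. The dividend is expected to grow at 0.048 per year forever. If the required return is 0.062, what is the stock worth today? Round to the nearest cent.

$35.93

D₁ = D₀ × (1 + g) = $0.48 × 1.048 = $0.5030
Growing perpetuity: P = D₁ / (r − g) = $0.5030 / (0.062 − 0.048) = $35.93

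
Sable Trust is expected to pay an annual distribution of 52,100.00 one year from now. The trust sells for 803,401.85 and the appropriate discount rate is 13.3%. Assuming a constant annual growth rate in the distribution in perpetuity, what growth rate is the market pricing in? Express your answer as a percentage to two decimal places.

6.82%

P = D₁/(r−g) ⇒ g = r − D₁/P = 0.133 − 52,100.00/803,401.85 = 0.068151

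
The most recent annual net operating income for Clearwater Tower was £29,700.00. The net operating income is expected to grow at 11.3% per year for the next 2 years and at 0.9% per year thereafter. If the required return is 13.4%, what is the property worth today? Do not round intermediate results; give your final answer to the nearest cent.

£288701.60

D_1 = 33056.10000
D_2 = 36791.43930
Terminal value at year 2: TV = D_2×(1+g_2)/(r−g_2) = 37122.56225/0.125 = 296980.49803
P_0 = D_1/(1+r)^1 + D_2/(1+r)^2 + TV/(1+r)^2
    = 29150.00000 + 28610.18519 + 230941.41481 = 288701.60000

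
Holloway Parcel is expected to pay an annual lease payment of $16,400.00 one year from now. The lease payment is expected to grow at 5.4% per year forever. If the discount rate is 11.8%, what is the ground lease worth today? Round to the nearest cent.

$256250.00

Growing perpetuity: P = D₁ / (r − g) = $16,400.0000 / (0.118 − 0.054) = $256,250.00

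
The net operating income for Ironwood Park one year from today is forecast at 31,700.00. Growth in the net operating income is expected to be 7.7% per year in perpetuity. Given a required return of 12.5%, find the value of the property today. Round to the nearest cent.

660416.67

Growing perpetuity: P = D₁ / (r − g) = 31,700.0000 / (0.125 − 0.077) = 660,416.67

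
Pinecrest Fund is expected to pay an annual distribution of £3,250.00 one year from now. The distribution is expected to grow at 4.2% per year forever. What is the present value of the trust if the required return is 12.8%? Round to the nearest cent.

Growing perpetuity: P = D₁ / (r − g) = £3,250.0000 / (0.128 − 0.042) = £37,790.70

£37790.70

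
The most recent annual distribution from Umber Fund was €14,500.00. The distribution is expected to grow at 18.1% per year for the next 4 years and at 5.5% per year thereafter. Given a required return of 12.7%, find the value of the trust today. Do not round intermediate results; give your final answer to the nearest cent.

D_1 = 17124.50000
D_2 = 20224.03450
D_3 = 23884.58474
D_4 = 28207.69458
Terminal value at year 4: TV = D_4×(1+g_2)/(r−g_2) = 29759.11779/0.072 = 413321.08035
P_0 = D_1/(1+r)^1 + D_2/(1+r)^2 + D_3/(1+r)^3 + D_4/(1+r)^4 + TV/(1+r)^4
    = 15194.76486 + 15922.81926 + 16685.75825 + 17485.25332 + 256207.53123 = 321496.12692

€321496.13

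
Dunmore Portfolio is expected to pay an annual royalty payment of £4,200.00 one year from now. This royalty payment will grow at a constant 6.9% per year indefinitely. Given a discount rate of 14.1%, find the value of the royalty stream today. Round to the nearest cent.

£58333.33

Growing perpetuity: P = D₁ / (r − g) = £4,200.0000 / (0.141 − 0.069) = £58,333.33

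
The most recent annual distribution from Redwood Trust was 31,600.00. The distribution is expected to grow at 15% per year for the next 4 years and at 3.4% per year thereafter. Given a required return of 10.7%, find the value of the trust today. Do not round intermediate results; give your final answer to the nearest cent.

D_1 = 36340.00000
D_2 = 41791.00000
D_3 = 48059.65000
D_4 = 55268.59750
Terminal value at year 4: TV = D_4×(1+g_2)/(r−g_2) = 57147.72981/0.073 = 782845.61390
P_0 = D_1/(1+r)^1 + D_2/(1+r)^2 + D_3/(1+r)^3 + D_4/(1+r)^4 + TV/(1+r)^4
    = 32827.46161 + 34102.60239 + 35427.27439 + 36803.40158 + 521297.49638 = 660458.23635

660458.24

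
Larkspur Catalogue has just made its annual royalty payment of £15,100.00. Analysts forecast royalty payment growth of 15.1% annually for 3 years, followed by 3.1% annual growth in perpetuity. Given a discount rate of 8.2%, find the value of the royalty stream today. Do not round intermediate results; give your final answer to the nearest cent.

D_1 = 17380.10000
D_2 = 20004.49510
D_3 = 23025.17386
Terminal value at year 3: TV = D_3×(1+g_2)/(r−g_2) = 23738.95425/0.051 = 465469.69117
P_0 = D_1/(1+r)^1 + D_2/(1+r)^2 + D_3/(1+r)^3 + TV/(1+r)^3
    = 16062.93900 + 17087.28539 + 18176.95516 + 367459.62294 = 418786.80249

£418786.80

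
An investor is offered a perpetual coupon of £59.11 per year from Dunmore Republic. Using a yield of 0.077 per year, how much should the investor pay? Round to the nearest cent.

Level perpetuity: PV = C / r = £59.11 / 0.077 = £767.66

£767.66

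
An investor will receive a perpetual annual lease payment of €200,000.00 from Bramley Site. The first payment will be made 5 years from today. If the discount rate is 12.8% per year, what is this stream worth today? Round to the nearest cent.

€965125.14

Value at end of year 4: C / r = €200,000.00 / 0.128 = €1,562,500.0000
Discount to today: PV = €1,562,500.0000 / (1 + 0.128)^4 = €1,562,500.0000 / 1.618961 = €965,125.14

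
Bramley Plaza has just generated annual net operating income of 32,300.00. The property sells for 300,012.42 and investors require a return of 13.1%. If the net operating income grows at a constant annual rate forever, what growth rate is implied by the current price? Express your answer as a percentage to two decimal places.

2.11%

P = D₀(1+g)/(r−g) ⇒ P(r−g) = D₀(1+g) ⇒ g(P+D₀) = P·r − D₀
g = (P·r − D₀)/(P + D₀) = (300,012.42×0.131 − 32,300.00) / (300,012.42 + 32,300.00) = 0.021069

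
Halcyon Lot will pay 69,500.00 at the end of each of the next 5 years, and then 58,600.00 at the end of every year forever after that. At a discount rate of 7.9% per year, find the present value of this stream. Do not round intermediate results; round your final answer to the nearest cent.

785407.64

PV of 5-year annuity: 69,500.00 × [1 − (1+0.079)^−5] / 0.079 = 278226.25640
Perpetuity value at year 5: 58,600.00 / 0.079 = 741772.15190
PV of perpetuity: 741772.15190 / (1+0.079)^5 = 507181.38032
Total PV = 278226.25640 + 507181.38032 = 785407.63672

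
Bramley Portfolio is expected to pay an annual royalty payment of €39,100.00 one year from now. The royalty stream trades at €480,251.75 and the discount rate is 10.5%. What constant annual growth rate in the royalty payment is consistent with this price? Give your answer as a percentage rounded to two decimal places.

P = D₁/(r−g) ⇒ g = r − D₁/P = 0.105 − €39,100.00/€480,251.75 = 0.023584

2.36%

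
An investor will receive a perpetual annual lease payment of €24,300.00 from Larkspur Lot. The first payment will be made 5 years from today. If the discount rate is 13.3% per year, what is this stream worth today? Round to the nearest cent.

Value at end of year 4: C / r = €24,300.00 / 0.133 = €182,706.7669
Discount to today: PV = €182,706.7669 / (1 + 0.133)^4 = €182,706.7669 / 1.647857 = €110,875.35

€110875.35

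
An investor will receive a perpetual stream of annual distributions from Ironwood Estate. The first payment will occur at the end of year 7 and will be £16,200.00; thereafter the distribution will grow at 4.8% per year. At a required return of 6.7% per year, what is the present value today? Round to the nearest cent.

Value at end of year 6: C₁ / (r − g) = £16,200.00 / (0.067 − 0.048) = £852,631.5789
Discount to today: PV = £852,631.5789 / (1 + 0.067)^6 = £852,631.5789 / 1.475661 = £577,796.49

£577796.49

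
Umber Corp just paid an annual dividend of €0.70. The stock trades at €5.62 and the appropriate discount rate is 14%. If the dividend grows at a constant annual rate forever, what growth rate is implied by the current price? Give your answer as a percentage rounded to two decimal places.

P = D₀(1+g)/(r−g) ⇒ P(r−g) = D₀(1+g) ⇒ g(P+D₀) = P·r − D₀
g = (P·r − D₀)/(P + D₀) = (€5.62×0.14 − €0.70) / (€5.62 + €0.70) = 0.013734

1.37%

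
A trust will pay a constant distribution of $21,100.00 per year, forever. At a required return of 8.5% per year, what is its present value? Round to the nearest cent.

Level perpetuity: PV = C / r = $21,100.00 / 0.085 = $248,235.29

$248235.29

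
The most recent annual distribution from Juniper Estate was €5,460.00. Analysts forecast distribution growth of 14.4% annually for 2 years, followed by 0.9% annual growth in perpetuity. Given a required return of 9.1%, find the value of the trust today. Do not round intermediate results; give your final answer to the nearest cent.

D_1 = 6246.24000
D_2 = 7145.69856
Terminal value at year 2: TV = D_2×(1+g_2)/(r−g_2) = 7210.00985/0.082 = 87926.94935
P_0 = D_1/(1+r)^1 + D_2/(1+r)^2 + TV/(1+r)^2
    = 5725.24290 + 6003.37110 + 73870.74931 = 85599.36331

€85599.36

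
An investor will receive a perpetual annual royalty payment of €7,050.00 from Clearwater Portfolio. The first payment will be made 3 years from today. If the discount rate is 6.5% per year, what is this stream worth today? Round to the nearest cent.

€95626.12

Value at end of year 2: C / r = €7,050.00 / 0.065 = €108,461.5385
Discount to today: PV = €108,461.5385 / (1 + 0.065)^2 = €108,461.5385 / 1.134225 = €95,626.12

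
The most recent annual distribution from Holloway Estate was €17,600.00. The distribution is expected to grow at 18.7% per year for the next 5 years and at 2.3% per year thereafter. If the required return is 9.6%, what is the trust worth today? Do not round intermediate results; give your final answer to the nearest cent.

€480010.09

D_1 = 20891.20000
D_2 = 24797.85440
D_3 = 29435.05317
D_4 = 34939.40812
D_5 = 41473.07743
Terminal value at year 5: TV = D_5×(1+g_2)/(r−g_2) = 42426.95821/0.073 = 581191.20842
P_0 = D_1/(1+r)^1 + D_2/(1+r)^2 + D_3/(1+r)^3 + D_4/(1+r)^4 + D_5/(1+r)^5 + TV/(1+r)^5
    = 19061.31387 + 20643.95945 + 22358.01083 + 24214.37852 + 26224.87893 + 367507.54989 = 480010.09149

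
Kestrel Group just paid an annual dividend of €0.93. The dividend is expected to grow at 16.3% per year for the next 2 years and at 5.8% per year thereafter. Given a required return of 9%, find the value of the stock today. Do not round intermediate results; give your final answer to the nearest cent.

D_1 = 1.08159
D_2 = 1.25789
Terminal value at year 2: TV = D_2×(1+g_2)/(r−g_2) = 1.33085/0.032 = 41.58896
P_0 = D_1/(1+r)^1 + D_2/(1+r)^2 + TV/(1+r)^2
    = 0.99228 + 1.05874 + 35.00460 = 37.05562

€37.06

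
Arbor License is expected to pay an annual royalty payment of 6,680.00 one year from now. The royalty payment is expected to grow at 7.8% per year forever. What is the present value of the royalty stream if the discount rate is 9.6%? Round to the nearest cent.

371111.11

Growing perpetuity: P = D₁ / (r − g) = 6,680.0000 / (0.096 − 0.078) = 371,111.11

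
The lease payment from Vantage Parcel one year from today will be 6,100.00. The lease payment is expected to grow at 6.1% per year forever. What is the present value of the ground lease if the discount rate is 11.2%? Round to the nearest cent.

Growing perpetuity: P = D₁ / (r − g) = 6,100.0000 / (0.112 − 0.061) = 119,607.84

119607.84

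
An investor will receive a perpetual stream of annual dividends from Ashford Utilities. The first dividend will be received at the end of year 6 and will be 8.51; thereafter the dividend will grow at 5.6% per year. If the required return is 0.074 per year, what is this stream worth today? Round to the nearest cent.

Value at end of year 5: C₁ / (r − g) = 8.51 / (0.074 − 0.056) = 472.7778
Discount to today: PV = 472.7778 / (1 + 0.074)^5 = 472.7778 / 1.428964 = 330.85

330.85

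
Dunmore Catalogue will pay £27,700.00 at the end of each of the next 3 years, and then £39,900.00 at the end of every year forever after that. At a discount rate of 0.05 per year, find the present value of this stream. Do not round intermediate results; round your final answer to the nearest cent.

PV of 3-year annuity: £27,700.00 × [1 − (1+0.05)^−3] / 0.05 = 75433.97041
Perpetuity value at year 3: £39,900.00 / 0.05 = 798000.00000
PV of perpetuity: 798000.00000 / (1+0.05)^3 = 689342.40363
Total PV = 75433.97041 + 689342.40363 = 764776.37404

£764776.37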